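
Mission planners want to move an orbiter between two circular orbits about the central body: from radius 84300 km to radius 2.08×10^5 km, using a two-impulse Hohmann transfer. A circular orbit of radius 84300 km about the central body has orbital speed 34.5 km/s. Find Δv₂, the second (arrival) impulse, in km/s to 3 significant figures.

Δv₂ = 5.28 km/s

From the circular-orbit relation v² = μ/r at r = 84300 km: μ = v²r = (34.5)² × 84300 = 1.00338×10^8 km³/s².
The Hohmann ellipse has a_t = (r₁ + r₂)/2 = 1.4615×10^5 km.
On the circular orbit at r = 2.080×10^5 km, v_c = √(μ/r) = 21.9635 km/s.
Vis-viva on the transfer ellipse at r = 2.080×10^5 km gives v_t = √[μ(2/r − 1/a_t)] = 16.6808 km/s.
Δv₂ = |v_t − v_c| = |16.6808 − 21.9635| = 5.283 km/s.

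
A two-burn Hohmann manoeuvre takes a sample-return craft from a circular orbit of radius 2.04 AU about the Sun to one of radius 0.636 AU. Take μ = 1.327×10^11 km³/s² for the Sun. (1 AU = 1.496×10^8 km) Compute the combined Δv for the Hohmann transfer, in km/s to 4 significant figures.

In km: r₁ = 2.04 × 1.496×10^8 = 3.05184×10^8 km; r₂ = 0.636 × 1.496×10^8 = 9.51456×10^7 km.
Semi-major axis of the transfer orbit: a_t = (3.05184×10^8 + 9.51456×10^7)/2 = 2.001648×10^8 km.
At r₁ the circular-orbit speed is v₁ = √(μ/r₁) = 20.8523 km/s.
Transfer-orbit speed at r₁ (v² = μ(2/r − 1/a)): v_a = √[μ(2/r₁ − 1/a_t)] = 14.3766 km/s.
First burn Δv₁ = |v_a − v₁| = 6.476 km/s.
Circular speed at r₂: v₂ = √(μ/r₂) = 37.346 km/s.
Transfer-orbit speed at r₂: v_p = √[μ(2/r₂ − 1/a_t)] = 46.114 km/s.
Second burn Δv₂ = |v₂ − v_p| = 8.768 km/s.
Δv = Δv₁ + Δv₂ = 6.476 + 8.768 = 15.24 km/s.

Δv = 15.24 km/s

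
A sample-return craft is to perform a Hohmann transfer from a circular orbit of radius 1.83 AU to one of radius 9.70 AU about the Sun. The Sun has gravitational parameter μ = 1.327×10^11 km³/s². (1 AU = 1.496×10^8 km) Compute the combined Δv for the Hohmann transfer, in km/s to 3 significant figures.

Δv = 10.7 km/s

In km: r₁ = 1.83 × 1.496×10^8 = 2.73768×10^8 km; r₂ = 9.70 × 1.496×10^8 = 1.45112×10^9 km.
Semi-major axis of the transfer orbit: a_t = (2.73768×10^8 + 1.45112×10^9)/2 = 8.62444×10^8 km.
Circular speed at r₁: v₁ = √(μ/r₁) = √(1.327×10^11/2.73768×10^8) = 22.016 km/s.
On the transfer ellipse at r₁, v² = μ(2/r − 1/a) gives v_p = √[μ(2/r₁ − 1/a_t)] = 28.558 km/s.
First burn Δv₁ = |v_p − v₁| = 6.542 km/s.
Circular speed at r₂: v₂ = √(μ/r₂) = 9.563 km/s.
Transfer-orbit speed at r₂: v_a = √[μ(2/r₂ − 1/a_t)] = 5.388 km/s.
Second burn Δv₂ = |v₂ − v_a| = 4.175 km/s.
Total Δv = Δv₁ + Δv₂ = 10.72 km/s.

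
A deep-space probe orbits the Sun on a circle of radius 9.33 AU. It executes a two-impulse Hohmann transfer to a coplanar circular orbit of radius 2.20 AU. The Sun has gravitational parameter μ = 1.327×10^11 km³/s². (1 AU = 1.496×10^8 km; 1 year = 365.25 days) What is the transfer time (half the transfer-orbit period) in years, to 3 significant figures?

In km: r₁ = 9.33 × 1.496×10^8 = 1.395768×10^9 km; r₂ = 2.20 × 1.496×10^8 = 3.2912×10^8 km.
The Hohmann ellipse has a_t = (r₁ + r₂)/2 = 8.62444×10^8 km.
By Kepler's third law the transfer-orbit period is T = 2π√(a_t³/μ), so t = T/2 = 2.184×10^8 s.
Converting: 2.184×10^8 s ÷ 3.15576×10^7 s/year (365.25 × 86400) = 6.92 years.

t = 6.92 years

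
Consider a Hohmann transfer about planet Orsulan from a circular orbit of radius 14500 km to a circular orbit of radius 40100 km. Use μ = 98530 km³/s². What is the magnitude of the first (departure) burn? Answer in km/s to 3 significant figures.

Δv₁ = 0.553 km/s

Semi-major axis of the transfer orbit: a_t = (14500 + 40100)/2 = 27300 km.
On the circular orbit at r = 14500 km, v_c = √(μ/r) = 2.6068 km/s.
Transfer-orbit speed at the same r (vis-viva, a = a_t): v_t = √[μ(2/r − 1/a_t)] = 3.1593 km/s.
Δv₁ = |v_t − v_c| = |3.1593 − 2.6068| = 0.5525 km/s.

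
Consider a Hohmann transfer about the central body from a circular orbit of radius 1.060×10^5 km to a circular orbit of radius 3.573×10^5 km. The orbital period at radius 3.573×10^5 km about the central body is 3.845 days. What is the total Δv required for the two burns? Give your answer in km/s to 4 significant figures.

From Kepler's third law T² = 4π²r³/μ at r = 3.573×10^5 km, T = 3.845 days = 3.845 × 86400 s = 3.32208×10^5 s: μ = 4π²r³/T² = 1.63169×10^7 km³/s².
Transfer-ellipse semi-major axis a_t = (r₁ + r₂)/2 = (1.060×10^5 + 3.573×10^5)/2 = 2.3165×10^5 km.
At r₁ the circular-orbit speed is v₁ = √(μ/r₁) = 12.407 km/s.
On the transfer ellipse at r₁, vis-viva equation gives v_p = √[μ(2/r₁ − 1/a_t)] = 15.409 km/s.
First burn Δv₁ = |v_p − v₁| = 3.002 km/s.
Circular speed at r₂: v₂ = √(μ/r₂) = 6.75776 km/s.
Transfer-orbit speed at r₂: v_a = √[μ(2/r₂ − 1/a_t)] = 4.57130 km/s.
Second burn Δv₂ = |v₂ − v_a| = 2.186 km/s.
Δv = Δv₁ + Δv₂ = 3.002 + 2.186 = 5.188 km/s.

Δv = 5.188 km/s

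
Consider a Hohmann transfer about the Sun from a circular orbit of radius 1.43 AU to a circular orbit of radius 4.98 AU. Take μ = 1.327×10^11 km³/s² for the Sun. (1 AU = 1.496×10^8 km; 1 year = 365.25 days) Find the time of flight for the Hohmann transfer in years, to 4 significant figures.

In km: r₁ = 1.43 × 1.496×10^8 = 2.13928×10^8 km; r₂ = 4.98 × 1.496×10^8 = 7.45008×10^8 km.
The Hohmann ellipse has a_t = (r₁ + r₂)/2 = 4.79468×10^8 km.
Half the transfer-orbit period gives t = π√(a_t³/μ) = 9.054×10^7 s.
Converting: 9.054×10^7 s ÷ 3.15576×10^7 s/year (365.25 × 86400) = 2.869 years.

t = 2.869 years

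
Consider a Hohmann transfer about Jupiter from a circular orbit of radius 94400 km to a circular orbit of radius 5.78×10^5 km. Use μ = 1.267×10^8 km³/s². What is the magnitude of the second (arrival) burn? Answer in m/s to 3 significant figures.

The Hohmann ellipse has a_t = (r₁ + r₂)/2 = 3.362×10^5 km.
Circular speed at r = 5.780×10^5 km: v_c = √(μ/r) = 14.8055 km/s.
Vis-viva on the transfer ellipse at r = 5.780×10^5 km gives v_t = √[μ(2/r − 1/a_t)] = 7.84534 km/s.
Δv₂ = |v_t − v_c| = |7.84534 − 14.8055| = 6.960 km/s.

Δv₂ = 6960 m/s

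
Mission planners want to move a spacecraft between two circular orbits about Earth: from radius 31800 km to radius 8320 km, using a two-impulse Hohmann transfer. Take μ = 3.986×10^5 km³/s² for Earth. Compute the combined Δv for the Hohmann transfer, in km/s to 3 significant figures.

Δv = 3.05 km/s

Semi-major axis of the transfer orbit: a_t = (31800 + 8320)/2 = 20060 km.
At r₁ the circular-orbit speed is v₁ = √(μ/r₁) = 3.540 km/s.
On the transfer ellipse at r₁, vis-viva gives v_a = √[μ(2/r₁ − 1/a_t)] = 2.280 km/s.
First burn Δv₁ = |v_a − v₁| = 1.260 km/s.
At r₂, v₂ = √(μ/r₂) = 6.922 km/s.
Transfer-orbit speed at r₂: v_p = √[μ(2/r₂ − 1/a_t)] = 8.715 km/s.
Second burn Δv₂ = |v₂ − v_p| = 1.793 km/s.
Total Δv = Δv₁ + Δv₂ = 3.053 km/s.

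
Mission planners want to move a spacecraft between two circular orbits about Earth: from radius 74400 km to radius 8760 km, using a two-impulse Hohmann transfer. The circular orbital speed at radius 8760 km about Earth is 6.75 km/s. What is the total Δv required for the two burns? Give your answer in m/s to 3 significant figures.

Δv = 3530 m/s

From the circular-orbit relation v² = μ/r at r = 8760 km: μ = v²r = (6.75)² × 8760 = 3.99128×10^5 km³/s².
Transfer-ellipse semi-major axis a_t = (r₁ + r₂)/2 = (74400 + 8760)/2 = 41580 km.
Circular speed at r₁: v₁ = √(μ/r₁) = √(3.99128×10^5/74400) = 2.316 km/s.
Transfer-orbit speed at r₁ (v² = μ(2/r − 1/a)): v_a = √[μ(2/r₁ − 1/a_t)] = 1.063 km/s.
First burn Δv₁ = |v_a − v₁| = 1.253 km/s.
Circular speed at r₂: v₂ = √(μ/r₂) = 6.750 km/s.
Transfer-orbit speed at r₂: v_p = √[μ(2/r₂ − 1/a_t)] = 9.029 km/s.
Second burn Δv₂ = |v₂ − v_p| = 2.279 km/s.
Δv = Δv₁ + Δv₂ = 1.253 + 2.279 = 3.532 km/s.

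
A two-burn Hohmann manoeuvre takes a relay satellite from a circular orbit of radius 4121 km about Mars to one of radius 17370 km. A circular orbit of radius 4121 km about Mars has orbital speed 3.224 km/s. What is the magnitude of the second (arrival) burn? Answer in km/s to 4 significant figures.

Δv₂ = 0.5979 km/s

From the circular-orbit relation v² = μ/r at r = 4121 km: μ = v²r = (3.224)² × 4121 = 42834.4 km³/s².
The Hohmann ellipse has a_t = (r₁ + r₂)/2 = 10745.5 km.
On the circular orbit at r = 17370 km, v_c = √(μ/r) = 1.57035 km/s.
Vis-viva on the transfer ellipse at r = 17370 km gives v_t = √[μ(2/r − 1/a_t)] = 0.972488 km/s.
Δv₂ = |v_t − v_c| = |0.972488 − 1.57035| = 0.5979 km/s.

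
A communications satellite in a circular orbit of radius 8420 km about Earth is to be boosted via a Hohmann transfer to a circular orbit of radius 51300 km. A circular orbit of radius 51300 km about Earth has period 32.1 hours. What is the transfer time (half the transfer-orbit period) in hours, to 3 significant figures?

From Kepler's third law T² = 4π²r³/μ at r = 51300 km, T = 32.1 hours = 32.1 × 3600 s = 1.1556×10^5 s: μ = 4π²r³/T² = 3.99114×10^5 km³/s².
Semi-major axis of the transfer orbit: a_t = (8420 + 51300)/2 = 29860 km.
Transfer time t = π√(a_t³/μ) = π√((29860)³ / 3.99114×10^5) = 25660 s.
Converting: 25660 s ÷ 3600 s/hour = 7.13 hours.

t = 7.13 hours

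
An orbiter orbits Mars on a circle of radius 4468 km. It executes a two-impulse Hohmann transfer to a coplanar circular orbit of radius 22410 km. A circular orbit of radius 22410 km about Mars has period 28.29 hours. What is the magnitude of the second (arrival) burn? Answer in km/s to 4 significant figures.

From Kepler's third law T² = 4π²r³/μ at r = 22410 km, T = 28.29 hours = 28.29 × 3600 s = 1.01844×10^5 s: μ = 4π²r³/T² = 42836.5 km³/s².
Semi-major axis of the transfer orbit: a_t = (4468 + 22410)/2 = 13439 km.
On the circular orbit at r = 22410 km, v_c = √(μ/r) = 1.3826 km/s.
Transfer-orbit speed at the same r (vis-viva, a = a_t): v_t = √[μ(2/r − 1/a_t)] = 0.79719 km/s.
Δv₂ = |v_t − v_c| = |0.79719 − 1.3826| = 0.5854 km/s.

Δv₂ = 0.5854 km/s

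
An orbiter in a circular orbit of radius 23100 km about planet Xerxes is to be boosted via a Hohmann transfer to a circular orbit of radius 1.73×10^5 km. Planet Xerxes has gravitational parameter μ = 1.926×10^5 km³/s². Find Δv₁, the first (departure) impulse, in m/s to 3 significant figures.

The Hohmann ellipse has a_t = (r₁ + r₂)/2 = 98050 km.
Circular speed at r = 23100 km: v_c = √(μ/r) = 2.8875 km/s.
Vis-viva on the transfer ellipse at r = 23100 km gives v_t = √[μ(2/r − 1/a_t)] = 3.8355 km/s.
Δv₁ = |v_t − v_c| = |3.8355 − 2.8875| = 0.9480 km/s.

Δv₁ = 948 m/s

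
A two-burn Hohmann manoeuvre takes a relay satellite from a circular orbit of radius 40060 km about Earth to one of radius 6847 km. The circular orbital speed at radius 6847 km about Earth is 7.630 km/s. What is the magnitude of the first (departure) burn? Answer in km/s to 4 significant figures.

From the circular-orbit relation v² = μ/r at r = 6847 km: μ = v²r = (7.630)² × 6847 = 3.98611×10^5 km³/s².
Transfer-ellipse semi-major axis a_t = (r₁ + r₂)/2 = (40060 + 6847)/2 = 23453.5 km.
Circular speed at r = 40060 km: v_c = √(μ/r) = 3.154 km/s.
Vis-viva on the transfer ellipse at r = 40060 km gives v_t = √[μ(2/r − 1/a_t)] = 1.704 km/s.
Δv₁ = |v_t − v_c| = |1.704 − 3.154| = 1.450 km/s.

Δv₁ = 1.450 km/s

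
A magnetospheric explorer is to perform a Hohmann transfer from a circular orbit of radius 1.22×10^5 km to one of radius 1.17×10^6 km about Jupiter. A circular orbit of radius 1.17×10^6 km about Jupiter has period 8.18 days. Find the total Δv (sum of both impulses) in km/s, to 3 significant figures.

Δv = 17.0 km/s

From Kepler's third law T² = 4π²r³/μ at r = 1.17×10^6 km, T = 8.18 days = 8.18 × 86400 s = 7.06752×10^5 s: μ = 4π²r³/T² = 1.26585×10^8 km³/s².
Semi-major axis of the transfer orbit: a_t = (1.220×10^5 + 1.170×10^6)/2 = 6.460×10^5 km.
Circular speed at r₁: v₁ = √(μ/r₁) = √(1.26585×10^8/1.220×10^5) = 32.21 km/s.
On the transfer ellipse at r₁, vis-viva equation gives v_p = √[μ(2/r₁ − 1/a_t)] = 43.35 km/s.
First burn Δv₁ = |v_p − v₁| = 11.14 km/s.
Circular speed at r₂: v₂ = √(μ/r₂) = 10.4016 km/s.
Transfer-orbit speed at r₂: v_a = √[μ(2/r₂ − 1/a_t)] = 4.52025 km/s.
Second burn Δv₂ = |v₂ − v_a| = 5.881 km/s.
Δv = Δv₁ + Δv₂ = 11.14 + 5.881 = 17.02 km/s.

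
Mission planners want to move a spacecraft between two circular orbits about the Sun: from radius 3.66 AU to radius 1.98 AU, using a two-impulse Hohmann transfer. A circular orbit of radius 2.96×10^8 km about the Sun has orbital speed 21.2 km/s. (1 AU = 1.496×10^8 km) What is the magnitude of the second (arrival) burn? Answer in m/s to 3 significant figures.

From the circular-orbit relation v² = μ/r at r = 2.96×10^8 km: μ = v²r = (21.2)² × 2.96×10^8 = 1.33034×10^11 km³/s².
In km: r₁ = 3.66 × 1.496×10^8 = 5.47536×10^8 km; r₂ = 1.98 × 1.496×10^8 = 2.96208×10^8 km.
Semi-major axis of the transfer orbit: a_t = (5.47536×10^8 + 2.96208×10^8)/2 = 4.21872×10^8 km.
Circular speed at r = 2.96208×10^8 km: v_c = √(μ/r) = 21.1926 km/s.
Vis-viva on the transfer ellipse at r = 2.96208×10^8 km gives v_t = √[μ(2/r − 1/a_t)] = 24.1434 km/s.
Δv₂ = |v_t − v_c| = |24.1434 − 21.1926| = 2.951 km/s.

Δv₂ = 2950 m/s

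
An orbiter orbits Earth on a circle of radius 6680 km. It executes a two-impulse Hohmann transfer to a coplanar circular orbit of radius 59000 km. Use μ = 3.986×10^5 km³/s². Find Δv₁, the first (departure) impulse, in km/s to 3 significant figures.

Transfer-ellipse semi-major axis a_t = (r₁ + r₂)/2 = (6680 + 59000)/2 = 32840 km.
On the circular orbit at r = 6680 km, v_c = √(μ/r) = 7.7247 km/s.
Vis-viva on the transfer ellipse at r = 6680 km gives v_t = √[μ(2/r − 1/a_t)] = 10.354 km/s.
Δv₁ = |v_t − v_c| = |10.354 − 7.7247| = 2.629 km/s.

Δv₁ = 2.63 km/s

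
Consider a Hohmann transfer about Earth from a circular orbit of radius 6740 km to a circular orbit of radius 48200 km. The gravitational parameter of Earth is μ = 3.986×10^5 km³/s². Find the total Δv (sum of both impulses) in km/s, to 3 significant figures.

Δv = 3.95 km/s

Semi-major axis of the transfer orbit: a_t = (6740 + 48200)/2 = 27470 km.
Circular speed at r₁: v₁ = √(μ/r₁) = √(3.986×10^5/6740) = 7.69022 km/s.
On the transfer ellipse at r₁, vis-viva equation gives v_p = √[μ(2/r₁ − 1/a_t)] = 10.1867 km/s.
First burn Δv₁ = |v_p − v₁| = 2.4965 km/s.
Circular speed at r₂: v₂ = √(μ/r₂) = 2.8757 km/s.
Transfer-orbit speed at r₂: v_a = √[μ(2/r₂ − 1/a_t)] = 1.4244 km/s.
Second burn Δv₂ = |v₂ − v_a| = 1.4513 km/s.
Δv = Δv₁ + Δv₂ = 2.4965 + 1.4513 = 3.948 km/s.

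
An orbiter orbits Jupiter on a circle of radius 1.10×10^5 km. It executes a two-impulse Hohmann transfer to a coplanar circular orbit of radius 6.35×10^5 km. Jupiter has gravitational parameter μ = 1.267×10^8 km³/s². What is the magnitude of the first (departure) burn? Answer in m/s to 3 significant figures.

Δv₁ = 10400 m/s

Transfer-ellipse semi-major axis a_t = (r₁ + r₂)/2 = (1.100×10^5 + 6.350×10^5)/2 = 3.725×10^5 km.
On the circular orbit at r = 1.100×10^5 km, v_c = √(μ/r) = 33.94 km/s.
Vis-viva on the transfer ellipse at r = 1.100×10^5 km gives v_t = √[μ(2/r − 1/a_t)] = 44.31 km/s.
Δv₁ = |v_t − v_c| = |44.31 − 33.94| = 10.37 km/s.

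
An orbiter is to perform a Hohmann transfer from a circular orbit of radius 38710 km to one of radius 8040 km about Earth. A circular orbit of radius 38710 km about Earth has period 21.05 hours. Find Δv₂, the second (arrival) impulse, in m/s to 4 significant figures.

Δv₂ = 2020 m/s

From Kepler's third law T² = 4π²r³/μ at r = 38710 km, T = 21.05 hours = 21.05 × 3600 s = 75780 s: μ = 4π²r³/T² = 3.98768×10^5 km³/s².
Transfer-ellipse semi-major axis a_t = (r₁ + r₂)/2 = (38710 + 8040)/2 = 23375 km.
Circular speed at r = 8040 km: v_c = √(μ/r) = 7.043 km/s.
Transfer-orbit speed at the same r (vis-viva, a = a_t): v_t = √[μ(2/r − 1/a_t)] = 9.063 km/s.
Δv₂ = |v_t − v_c| = |9.063 − 7.043| = 2.020 km/s.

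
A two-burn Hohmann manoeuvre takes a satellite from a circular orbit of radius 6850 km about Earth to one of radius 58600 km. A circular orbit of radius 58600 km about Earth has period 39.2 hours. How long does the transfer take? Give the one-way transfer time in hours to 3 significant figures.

From Kepler's third law T² = 4π²r³/μ at r = 58600 km, T = 39.2 hours = 39.2 × 3600 s = 1.4112×10^5 s: μ = 4π²r³/T² = 3.98910×10^5 km³/s².
Semi-major axis of the transfer orbit: a_t = (6850 + 58600)/2 = 32725 km.
Transfer time t = π√(a_t³/μ) = π√((32725)³ / 3.98910×10^5) = 29450 s.
Converting: 29450 s ÷ 3600 s/hour = 8.18 hours.

t = 8.18 hours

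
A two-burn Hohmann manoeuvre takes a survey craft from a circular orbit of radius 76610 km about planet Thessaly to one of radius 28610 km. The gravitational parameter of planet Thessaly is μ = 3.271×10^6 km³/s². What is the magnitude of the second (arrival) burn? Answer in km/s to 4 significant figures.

Semi-major axis of the transfer orbit: a_t = (76610 + 28610)/2 = 52610 km.
On the circular orbit at r = 28610 km, v_c = √(μ/r) = 10.69 km/s.
Vis-viva on the transfer ellipse at r = 28610 km gives v_t = √[μ(2/r − 1/a_t)] = 12.90 km/s.
Δv₂ = |v_t − v_c| = |12.90 − 10.69| = 2.210 km/s.

Δv₂ = 2.210 km/s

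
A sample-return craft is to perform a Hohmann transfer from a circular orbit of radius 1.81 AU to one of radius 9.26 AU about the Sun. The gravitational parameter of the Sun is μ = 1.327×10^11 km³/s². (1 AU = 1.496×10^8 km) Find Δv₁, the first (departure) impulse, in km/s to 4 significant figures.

In km: r₁ = 1.81 × 1.496×10^8 = 2.70776×10^8 km; r₂ = 9.26 × 1.496×10^8 = 1.385296×10^9 km.
Transfer-ellipse semi-major axis a_t = (r₁ + r₂)/2 = (2.70776×10^8 + 1.385296×10^9)/2 = 8.28036×10^8 km.
Circular speed at r = 2.70776×10^8 km: v_c = √(μ/r) = 22.138 km/s.
Vis-viva on the transfer ellipse at r = 2.70776×10^8 km gives v_t = √[μ(2/r − 1/a_t)] = 28.634 km/s.
Δv₁ = |v_t − v_c| = |28.634 − 22.138| = 6.496 km/s.

Δv₁ = 6.496 km/s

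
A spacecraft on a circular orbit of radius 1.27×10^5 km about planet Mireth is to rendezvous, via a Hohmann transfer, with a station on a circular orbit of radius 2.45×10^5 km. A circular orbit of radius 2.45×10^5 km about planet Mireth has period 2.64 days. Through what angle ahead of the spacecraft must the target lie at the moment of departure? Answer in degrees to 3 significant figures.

From Kepler's third law T² = 4π²r³/μ at r = 2.45×10^5 km, T = 2.64 days = 2.64 × 86400 s = 2.28096×10^5 s: μ = 4π²r³/T² = 1.11589×10^7 km³/s².
Transfer-ellipse semi-major axis a_t = (r₁ + r₂)/2 = (1.270×10^5 + 2.450×10^5)/2 = 1.860×10^5 km.
Transfer time t = π√(a_t³/μ) = 75440 s.
The target's mean motion on its circular orbit is ω₂ = √(μ/r₂³) = 2.755×10^-5 rad/s.
Angle swept by the target during transfer: ω₂·t = 2.078 rad = 119.1°.
The spacecraft traverses 180° on the transfer ellipse, so the target must lead by 180° − 119.1° = 60.9°.

φ = 60.9°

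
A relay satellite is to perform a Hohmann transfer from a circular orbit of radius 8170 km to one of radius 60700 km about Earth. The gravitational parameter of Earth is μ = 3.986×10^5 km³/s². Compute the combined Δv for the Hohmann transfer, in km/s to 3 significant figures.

Δv = 3.60 km/s

Transfer-ellipse semi-major axis a_t = (r₁ + r₂)/2 = (8170 + 60700)/2 = 34435 km.
Circular speed at r₁: v₁ = √(μ/r₁) = √(3.986×10^5/8170) = 6.985 km/s.
On the transfer ellipse at r₁, vis-viva gives v_p = √[μ(2/r₁ − 1/a_t)] = 9.274 km/s.
First burn Δv₁ = |v_p − v₁| = 2.289 km/s.
At r₂, v₂ = √(μ/r₂) = 2.5626 km/s.
Transfer-orbit speed at r₂: v_a = √[μ(2/r₂ − 1/a_t)] = 1.2482 km/s.
Second burn Δv₂ = |v₂ − v_a| = 1.314 km/s.
Δv = Δv₁ + Δv₂ = 2.289 + 1.314 = 3.603 km/s.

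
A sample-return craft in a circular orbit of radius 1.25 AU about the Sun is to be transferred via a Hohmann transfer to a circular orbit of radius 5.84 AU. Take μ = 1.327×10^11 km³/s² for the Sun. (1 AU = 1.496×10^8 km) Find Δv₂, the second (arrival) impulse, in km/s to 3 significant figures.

Δv₂ = 5.01 km/s

In km: r₁ = 1.25 × 1.496×10^8 = 1.870×10^8 km; r₂ = 5.84 × 1.496×10^8 = 8.73664×10^8 km.
The Hohmann ellipse has a_t = (r₁ + r₂)/2 = 5.30332×10^8 km.
Circular speed at r = 8.73664×10^8 km: v_c = √(μ/r) = 12.324 km/s.
Transfer-orbit speed at the same r (vis-viva, a = a_t): v_t = √[μ(2/r − 1/a_t)] = 7.3183 km/s.
Δv₂ = |v_t − v_c| = |7.3183 − 12.324| = 5.006 km/s.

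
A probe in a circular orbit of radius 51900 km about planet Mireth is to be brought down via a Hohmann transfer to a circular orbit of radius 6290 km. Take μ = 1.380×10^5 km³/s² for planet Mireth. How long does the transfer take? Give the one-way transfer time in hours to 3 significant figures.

t = 11.7 hours

The Hohmann ellipse has a_t = (r₁ + r₂)/2 = 29095 km.
By Kepler's third law the transfer-orbit period is T = 2π√(a_t³/μ), so t = T/2 = 41970 s.
Converting: 41970 s ÷ 3600 s/hour = 11.7 hours.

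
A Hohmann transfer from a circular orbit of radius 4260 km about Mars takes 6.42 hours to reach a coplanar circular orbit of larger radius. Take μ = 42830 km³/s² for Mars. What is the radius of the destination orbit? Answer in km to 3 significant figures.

Transfer time t = 6.42 hours = 23112 s, and t = π√(a_t³/μ).
So a_t = (μ t²/π²)^(1/3) = (42830 × (23112)² / π²)^(1/3) = 13235 km.
Since a_t = (r₁ + r₂)/2, r₂ = 2a_t − r₁ = 2×13235 − 4260 = 22210 km.

r₂ = 22200 km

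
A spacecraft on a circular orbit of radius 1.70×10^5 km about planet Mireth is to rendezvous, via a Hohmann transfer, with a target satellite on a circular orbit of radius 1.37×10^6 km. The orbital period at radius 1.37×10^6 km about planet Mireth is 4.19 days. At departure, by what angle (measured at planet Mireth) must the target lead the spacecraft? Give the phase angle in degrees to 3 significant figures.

φ = 104°

From Kepler's third law T² = 4π²r³/μ at r = 1.37×10^6 km, T = 4.19 days = 4.19 × 86400 s = 3.62016×10^5 s: μ = 4π²r³/T² = 7.74579×10^8 km³/s².
Transfer-ellipse semi-major axis a_t = (r₁ + r₂)/2 = (1.700×10^5 + 1.370×10^6)/2 = 7.700×10^5 km.
Transfer time t = π√(a_t³/μ) = 76269.9 s.
Target angular speed ω₂ = √(μ/r₂³) = 1.73561×10^-5 rad/s.
Angle swept by the target during transfer: ω₂·t = 1.32375 rad = 75.85°.
Arrival is 180° from departure on the ellipse, so φ = 180° − 75.85° = 104°.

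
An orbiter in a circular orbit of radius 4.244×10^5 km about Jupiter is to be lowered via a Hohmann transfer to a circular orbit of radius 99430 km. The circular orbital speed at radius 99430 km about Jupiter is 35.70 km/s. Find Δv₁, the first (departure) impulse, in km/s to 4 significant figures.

Δv₁ = 6.633 km/s

From the circular-orbit relation v² = μ/r at r = 99430 km: μ = v²r = (35.70)² × 99430 = 1.26723×10^8 km³/s².
Semi-major axis of the transfer orbit: a_t = (4.244×10^5 + 99430)/2 = 2.61915×10^5 km.
On the circular orbit at r = 4.244×10^5 km, v_c = √(μ/r) = 17.280 km/s.
Transfer-orbit speed at the same r (vis-viva, a = a_t): v_t = √[μ(2/r − 1/a_t)] = 10.647 km/s.
Δv₁ = |v_t − v_c| = |10.647 − 17.280| = 6.633 km/s.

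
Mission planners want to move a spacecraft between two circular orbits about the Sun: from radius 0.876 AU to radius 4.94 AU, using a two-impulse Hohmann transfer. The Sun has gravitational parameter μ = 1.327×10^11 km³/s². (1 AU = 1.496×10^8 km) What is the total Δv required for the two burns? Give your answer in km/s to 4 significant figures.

Δv = 15.70 km/s

In km: r₁ = 0.876 × 1.496×10^8 = 1.310496×10^8 km; r₂ = 4.94 × 1.496×10^8 = 7.39024×10^8 km.
The Hohmann ellipse has a_t = (r₁ + r₂)/2 = 4.350368×10^8 km.
At r₁ the circular-orbit speed is v₁ = √(μ/r₁) = 31.82128 km/s.
Transfer-orbit speed at r₁ (vis-viva): v_p = √[μ(2/r₁ − 1/a_t)] = 41.47476 km/s.
First burn Δv₁ = |v_p − v₁| = 9.653 km/s.
At r₂, v₂ = √(μ/r₂) = 13.40 km/s.
Transfer-orbit speed at r₂: v_a = √[μ(2/r₂ − 1/a_t)] = 7.355 km/s.
Second burn Δv₂ = |v₂ − v_a| = 6.045 km/s.
Δv = Δv₁ + Δv₂ = 9.653 + 6.045 = 15.70 km/s.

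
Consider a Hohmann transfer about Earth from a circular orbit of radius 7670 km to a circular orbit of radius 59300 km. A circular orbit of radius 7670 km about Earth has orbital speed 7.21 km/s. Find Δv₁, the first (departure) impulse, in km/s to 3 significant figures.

Δv₁ = 2.38 km/s

From the circular-orbit relation v² = μ/r at r = 7670 km: μ = v²r = (7.21)² × 7670 = 3.98718×10^5 km³/s².
The Hohmann ellipse has a_t = (r₁ + r₂)/2 = 33485 km.
On the circular orbit at r = 7670 km, v_c = √(μ/r) = 7.210 km/s.
Transfer-orbit speed at the same r (vis-viva, a = a_t): v_t = √[μ(2/r − 1/a_t)] = 9.595 km/s.
Δv₁ = |v_t − v_c| = |9.595 − 7.210| = 2.385 km/s.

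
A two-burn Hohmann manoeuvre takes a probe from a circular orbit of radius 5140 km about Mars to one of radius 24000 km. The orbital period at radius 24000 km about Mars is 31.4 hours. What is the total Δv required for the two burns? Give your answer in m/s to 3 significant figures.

Δv = 1360 m/s

From Kepler's third law T² = 4π²r³/μ at r = 24000 km, T = 31.4 hours = 31.4 × 3600 s = 1.1304×10^5 s: μ = 4π²r³/T² = 42710.0 km³/s².
Transfer-ellipse semi-major axis a_t = (r₁ + r₂)/2 = (5140 + 24000)/2 = 14570 km.
Circular speed at r₁: v₁ = √(μ/r₁) = √(42710.0/5140) = 2.883 km/s.
Transfer-orbit speed at r₁ (v² = μ(2/r − 1/a)): v_p = √[μ(2/r₁ − 1/a_t)] = 3.700 km/s.
First burn Δv₁ = |v_p − v₁| = 0.8170 km/s.
At r₂, v₂ = √(μ/r₂) = 1.334 km/s.
Transfer-orbit speed at r₂: v_a = √[μ(2/r₂ − 1/a_t)] = 0.7923 km/s.
Second burn Δv₂ = |v₂ − v_a| = 0.5417 km/s.
Δv = Δv₁ + Δv₂ = 0.8170 + 0.5417 = 1.359 km/s.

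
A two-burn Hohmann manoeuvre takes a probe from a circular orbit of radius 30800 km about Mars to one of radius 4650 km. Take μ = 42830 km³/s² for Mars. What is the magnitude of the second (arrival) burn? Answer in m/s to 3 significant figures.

Δv₂ = 966 m/s

Semi-major axis of the transfer orbit: a_t = (30800 + 4650)/2 = 17725 km.
On the circular orbit at r = 4650 km, v_c = √(μ/r) = 3.0349 km/s.
Transfer-orbit speed at the same r (vis-viva, a = a_t): v_t = √[μ(2/r − 1/a_t)] = 4.0006 km/s.
Δv₂ = |v_t − v_c| = |4.0006 − 3.0349| = 0.9657 km/s.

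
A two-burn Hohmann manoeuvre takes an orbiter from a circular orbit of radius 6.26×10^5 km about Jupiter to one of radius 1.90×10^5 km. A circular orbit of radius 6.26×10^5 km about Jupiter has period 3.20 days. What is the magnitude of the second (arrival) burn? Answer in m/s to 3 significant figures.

Δv₂ = 6160 m/s

From Kepler's third law T² = 4π²r³/μ at r = 6.26×10^5 km, T = 3.20 days = 3.20 × 86400 s = 2.7648×10^5 s: μ = 4π²r³/T² = 1.26694×10^8 km³/s².
Transfer-ellipse semi-major axis a_t = (r₁ + r₂)/2 = (6.260×10^5 + 1.900×10^5)/2 = 4.080×10^5 km.
Circular speed at r = 1.900×10^5 km: v_c = √(μ/r) = 25.823 km/s.
Vis-viva on the transfer ellipse at r = 1.900×10^5 km gives v_t = √[μ(2/r − 1/a_t)] = 31.986 km/s.
Δv₂ = |v_t − v_c| = |31.986 − 25.823| = 6.163 km/s.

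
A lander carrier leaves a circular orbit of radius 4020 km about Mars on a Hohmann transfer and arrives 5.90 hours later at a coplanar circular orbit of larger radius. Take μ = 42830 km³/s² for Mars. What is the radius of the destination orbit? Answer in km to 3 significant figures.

r₂ = 21000 km

Transfer time t = 5.90 hours = 21240 s, and t = π√(a_t³/μ).
So a_t = (μ t²/π²)^(1/3) = (42830 × (21240)² / π²)^(1/3) = 12510 km.
Since a_t = (r₁ + r₂)/2, r₂ = 2a_t − r₁ = 2×12510 − 4020 = 21000 km.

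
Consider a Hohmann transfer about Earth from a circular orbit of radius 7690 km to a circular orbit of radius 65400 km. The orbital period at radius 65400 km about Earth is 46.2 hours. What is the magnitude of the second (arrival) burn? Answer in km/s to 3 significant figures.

Δv₂ = 1.34 km/s

From Kepler's third law T² = 4π²r³/μ at r = 65400 km, T = 46.2 hours = 46.2 × 3600 s = 1.6632×10^5 s: μ = 4π²r³/T² = 3.99212×10^5 km³/s².
Transfer-ellipse semi-major axis a_t = (r₁ + r₂)/2 = (7690 + 65400)/2 = 36545 km.
Circular speed at r = 65400 km: v_c = √(μ/r) = 2.4707 km/s.
Vis-viva on the transfer ellipse at r = 65400 km gives v_t = √[μ(2/r − 1/a_t)] = 1.1333 km/s.
Δv₂ = |v_t − v_c| = |1.1333 − 2.4707| = 1.337 km/s.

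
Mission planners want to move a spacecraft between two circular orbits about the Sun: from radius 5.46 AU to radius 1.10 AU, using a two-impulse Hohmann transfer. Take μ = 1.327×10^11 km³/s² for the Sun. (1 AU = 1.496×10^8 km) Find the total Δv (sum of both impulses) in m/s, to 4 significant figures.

Δv = 13610 m/s

In km: r₁ = 5.46 × 1.496×10^8 = 8.16816×10^8 km; r₂ = 1.10 × 1.496×10^8 = 1.6456×10^8 km.
The Hohmann ellipse has a_t = (r₁ + r₂)/2 = 4.90688×10^8 km.
Circular speed at r₁: v₁ = √(μ/r₁) = √(1.327×10^11/8.16816×10^8) = 12.746 km/s.
Transfer-orbit speed at r₁ (vis-viva): v_a = √[μ(2/r₁ − 1/a_t)] = 7.3813 km/s.
First burn Δv₁ = |v_a − v₁| = 5.365 km/s.
Circular speed at r₂: v₂ = √(μ/r₂) = 28.397 km/s.
Transfer-orbit speed at r₂: v_p = √[μ(2/r₂ − 1/a_t)] = 36.638 km/s.
Second burn Δv₂ = |v₂ − v_p| = 8.241 km/s.
Total Δv = Δv₁ + Δv₂ = 13.61 km/s.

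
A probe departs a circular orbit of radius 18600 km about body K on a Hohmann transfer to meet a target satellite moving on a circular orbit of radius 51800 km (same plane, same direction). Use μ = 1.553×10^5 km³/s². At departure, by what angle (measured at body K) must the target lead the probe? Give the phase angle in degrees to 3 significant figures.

φ = 79.2°

The Hohmann ellipse has a_t = (r₁ + r₂)/2 = 35200 km.
Transfer time t = π√(a_t³/μ) = 52650 s.
The target's mean motion on its circular orbit is ω₂ = √(μ/r₂³) = 3.343×10^-5 rad/s.
Angle swept by the target during transfer: ω₂·t = 1.760 rad = 100.8°.
The probe traverses 180° on the transfer ellipse, so the target must lead by 180° − 100.8° = 79.2°.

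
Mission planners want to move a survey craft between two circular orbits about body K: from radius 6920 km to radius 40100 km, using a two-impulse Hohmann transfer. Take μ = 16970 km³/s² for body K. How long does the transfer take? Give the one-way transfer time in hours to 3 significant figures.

t = 24.1 hours

The Hohmann ellipse has a_t = (r₁ + r₂)/2 = 23510 km.
Transfer time t = π√(a_t³/μ) = π√((23510)³ / 16970) = 86930 s.
Converting: 86930 s ÷ 3600 s/hour = 24.1 hours.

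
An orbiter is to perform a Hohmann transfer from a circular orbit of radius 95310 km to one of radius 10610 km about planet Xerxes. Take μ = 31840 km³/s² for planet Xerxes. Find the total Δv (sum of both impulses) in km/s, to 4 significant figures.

Semi-major axis of the transfer orbit: a_t = (95310 + 10610)/2 = 52960 km.
Circular speed at r₁: v₁ = √(μ/r₁) = √(31840/95310) = 0.5780 km/s.
Transfer-orbit speed at r₁ (vis-viva): v_a = √[μ(2/r₁ − 1/a_t)] = 0.2587 km/s.
First burn Δv₁ = |v_a − v₁| = 0.3193 km/s.
At r₂, v₂ = √(μ/r₂) = 1.7323 km/s.
Transfer-orbit speed at r₂: v_p = √[μ(2/r₂ − 1/a_t)] = 2.3239 km/s.
Second burn Δv₂ = |v₂ − v_p| = 0.5916 km/s.
Total Δv = Δv₁ + Δv₂ = 0.9109 km/s.

Δv = 0.9109 km/s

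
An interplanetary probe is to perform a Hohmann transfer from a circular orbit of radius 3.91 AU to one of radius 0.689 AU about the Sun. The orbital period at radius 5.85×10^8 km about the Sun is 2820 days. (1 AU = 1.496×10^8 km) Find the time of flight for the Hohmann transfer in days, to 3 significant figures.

t = 636 days

From Kepler's third law T² = 4π²r³/μ at r = 5.85×10^8 km, T = 2820 days = 2820 × 86400 s = 2.43648×10^8 s: μ = 4π²r³/T² = 1.33138×10^11 km³/s².
In km: r₁ = 3.91 × 1.496×10^8 = 5.84936×10^8 km; r₂ = 0.689 × 1.496×10^8 = 1.030744×10^8 km.
Transfer-ellipse semi-major axis a_t = (r₁ + r₂)/2 = (5.84936×10^8 + 1.030744×10^8)/2 = 3.440052×10^8 km.
Half the transfer-orbit period gives t = π√(a_t³/μ) = 5.493×10^7 s.
Converting: 5.493×10^7 s ÷ 86400 s/day = 636 days.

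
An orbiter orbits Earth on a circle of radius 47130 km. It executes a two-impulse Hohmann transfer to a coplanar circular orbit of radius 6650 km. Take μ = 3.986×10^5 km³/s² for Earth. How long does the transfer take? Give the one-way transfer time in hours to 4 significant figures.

t = 6.095 hours

Transfer-ellipse semi-major axis a_t = (r₁ + r₂)/2 = (47130 + 6650)/2 = 26890 km.
Half the transfer-orbit period gives t = π√(a_t³/μ) = 21942 s.
Converting: 21942 s ÷ 3600 s/hour = 6.095 hours.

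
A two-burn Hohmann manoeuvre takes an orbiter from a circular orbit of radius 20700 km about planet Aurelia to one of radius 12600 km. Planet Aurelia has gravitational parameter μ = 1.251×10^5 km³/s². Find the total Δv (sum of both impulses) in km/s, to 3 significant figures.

Transfer-ellipse semi-major axis a_t = (r₁ + r₂)/2 = (20700 + 12600)/2 = 16650 km.
Circular speed at r₁: v₁ = √(μ/r₁) = √(1.251×10^5/20700) = 2.45835 km/s.
Transfer-orbit speed at r₁ (vis-viva): v_a = √[μ(2/r₁ − 1/a_t)] = 2.13856 km/s.
First burn Δv₁ = |v_a − v₁| = 0.3198 km/s.
Circular speed at r₂: v₂ = √(μ/r₂) = 3.1510 km/s.
Transfer-orbit speed at r₂: v_p = √[μ(2/r₂ − 1/a_t)] = 3.5134 km/s.
Second burn Δv₂ = |v₂ − v_p| = 0.3624 km/s.
Δv = Δv₁ + Δv₂ = 0.3198 + 0.3624 = 0.6822 km/s.

Δv = 0.682 km/s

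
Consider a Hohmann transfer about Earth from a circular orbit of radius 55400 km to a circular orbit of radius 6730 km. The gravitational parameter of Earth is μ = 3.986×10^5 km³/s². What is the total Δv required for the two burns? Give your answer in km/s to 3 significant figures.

Semi-major axis of the transfer orbit: a_t = (55400 + 6730)/2 = 31065 km.
At r₁ the circular-orbit speed is v₁ = √(μ/r₁) = 2.682 km/s.
On the transfer ellipse at r₁, vis-viva equation gives v_a = √[μ(2/r₁ − 1/a_t)] = 1.248 km/s.
First burn Δv₁ = |v_a − v₁| = 1.434 km/s.
At r₂, v₂ = √(μ/r₂) = 7.6959 km/s.
Transfer-orbit speed at r₂: v_p = √[μ(2/r₂ − 1/a_t)] = 10.277 km/s.
Second burn Δv₂ = |v₂ − v_p| = 2.581 km/s.
Total Δv = Δv₁ + Δv₂ = 4.015 km/s.

Δv = 4.02 km/s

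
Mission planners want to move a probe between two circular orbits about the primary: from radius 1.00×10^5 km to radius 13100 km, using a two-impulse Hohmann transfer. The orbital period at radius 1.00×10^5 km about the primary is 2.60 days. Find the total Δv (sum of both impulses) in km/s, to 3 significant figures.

Δv = 4.00 km/s

From Kepler's third law T² = 4π²r³/μ at r = 1.00×10^5 km, T = 2.60 days = 2.60 × 86400 s = 2.2464×10^5 s: μ = 4π²r³/T² = 7.82322×10^5 km³/s².
Semi-major axis of the transfer orbit: a_t = (1.000×10^5 + 13100)/2 = 56550 km.
Circular speed at r₁: v₁ = √(μ/r₁) = √(7.82322×10^5/1.000×10^5) = 2.7970 km/s.
On the transfer ellipse at r₁, v² = μ(2/r − 1/a) gives v_a = √[μ(2/r₁ − 1/a_t)] = 1.3462 km/s.
First burn Δv₁ = |v_a − v₁| = 1.4508 km/s.
At r₂, v₂ = √(μ/r₂) = 7.72782 km/s.
Transfer-orbit speed at r₂: v_p = √[μ(2/r₂ − 1/a_t)] = 10.2764 km/s.
Second burn Δv₂ = |v₂ − v_p| = 2.5486 km/s.
Δv = Δv₁ + Δv₂ = 1.4508 + 2.5486 = 3.999 km/s.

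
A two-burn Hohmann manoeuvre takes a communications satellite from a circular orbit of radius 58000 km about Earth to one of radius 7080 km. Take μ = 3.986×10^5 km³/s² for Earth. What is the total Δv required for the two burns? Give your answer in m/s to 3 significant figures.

Δv = 3910 m/s

Transfer-ellipse semi-major axis a_t = (r₁ + r₂)/2 = (58000 + 7080)/2 = 32540 km.
At r₁ the circular-orbit speed is v₁ = √(μ/r₁) = 2.622 km/s.
Transfer-orbit speed at r₁ (vis-viva): v_a = √[μ(2/r₁ − 1/a_t)] = 1.223 km/s.
First burn Δv₁ = |v_a − v₁| = 1.399 km/s.
At r₂, v₂ = √(μ/r₂) = 7.5033 km/s.
Transfer-orbit speed at r₂: v_p = √[μ(2/r₂ − 1/a_t)] = 10.017 km/s.
Second burn Δv₂ = |v₂ − v_p| = 2.514 km/s.
Total Δv = Δv₁ + Δv₂ = 3.913 km/s.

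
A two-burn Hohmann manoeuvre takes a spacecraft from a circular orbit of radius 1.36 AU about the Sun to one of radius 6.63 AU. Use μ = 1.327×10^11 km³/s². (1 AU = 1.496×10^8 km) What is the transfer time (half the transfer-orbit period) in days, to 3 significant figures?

In km: r₁ = 1.36 × 1.496×10^8 = 2.03456×10^8 km; r₂ = 6.63 × 1.496×10^8 = 9.91848×10^8 km.
The Hohmann ellipse has a_t = (r₁ + r₂)/2 = 5.97652×10^8 km.
Half the transfer-orbit period gives t = π√(a_t³/μ) = 1.260×10^8 s.
Converting: 1.260×10^8 s ÷ 86400 s/day = 1460 days.

t = 1460 days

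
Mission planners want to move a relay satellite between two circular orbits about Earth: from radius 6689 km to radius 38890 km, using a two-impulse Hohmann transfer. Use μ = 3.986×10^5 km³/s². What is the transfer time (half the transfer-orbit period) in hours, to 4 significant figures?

t = 4.755 hours

Transfer-ellipse semi-major axis a_t = (r₁ + r₂)/2 = (6689 + 38890)/2 = 22789.5 km.
Transfer time t = π√(a_t³/μ) = π√((22789.5)³ / 3.986×10^5) = 17119 s.
Converting: 17119 s ÷ 3600 s/hour = 4.755 hours.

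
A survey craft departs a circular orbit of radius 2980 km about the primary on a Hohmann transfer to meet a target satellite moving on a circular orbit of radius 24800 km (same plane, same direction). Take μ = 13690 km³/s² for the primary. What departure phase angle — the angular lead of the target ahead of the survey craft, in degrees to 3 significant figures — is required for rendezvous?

The Hohmann ellipse has a_t = (r₁ + r₂)/2 = 13890 km.
Transfer time t = π√(a_t³/μ) = 43954 s.
Target angular speed ω₂ = √(μ/r₂³) = 2.9959×10^-5 rad/s.
Angle swept by the target during transfer: ω₂·t = 1.3168 rad = 75.45°.
Arrival is 180° from departure on the ellipse, so φ = 180° − 75.45° = 105°.

φ = 105°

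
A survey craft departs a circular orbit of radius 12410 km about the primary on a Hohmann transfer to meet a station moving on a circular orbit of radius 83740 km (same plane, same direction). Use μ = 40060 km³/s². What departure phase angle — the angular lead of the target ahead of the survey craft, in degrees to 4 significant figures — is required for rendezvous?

Semi-major axis of the transfer orbit: a_t = (12410 + 83740)/2 = 48075 km.
The half-period of the transfer ellipse is t = π√(a_t³/μ) = 1.65453×10^5 s.
Target angular speed ω₂ = √(μ/r₂³) = 8.25954×10^-6 rad/s.
Angle swept by the target during transfer: ω₂·t = 1.3666 rad = 78.30°.
The survey craft traverses 180° on the transfer ellipse, so the target must lead by 180° − 78.30° = 101.7°.

φ = 101.7°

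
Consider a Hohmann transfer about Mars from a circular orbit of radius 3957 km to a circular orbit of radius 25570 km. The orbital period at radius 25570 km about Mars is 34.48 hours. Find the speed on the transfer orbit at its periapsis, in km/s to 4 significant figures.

v = 4.330 km/s

From Kepler's third law T² = 4π²r³/μ at r = 25570 km, T = 34.48 hours = 34.48 × 3600 s = 1.24128×10^5 s: μ = 4π²r³/T² = 42836.3 km³/s².
Semi-major axis of the transfer orbit: a_t = (3957 + 25570)/2 = 14763.5 km.
At periapsis, r = 3957 km.
From the vis-viva equation, v = √[μ(2/r − 1/a_t)] = 4.330 km/s.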